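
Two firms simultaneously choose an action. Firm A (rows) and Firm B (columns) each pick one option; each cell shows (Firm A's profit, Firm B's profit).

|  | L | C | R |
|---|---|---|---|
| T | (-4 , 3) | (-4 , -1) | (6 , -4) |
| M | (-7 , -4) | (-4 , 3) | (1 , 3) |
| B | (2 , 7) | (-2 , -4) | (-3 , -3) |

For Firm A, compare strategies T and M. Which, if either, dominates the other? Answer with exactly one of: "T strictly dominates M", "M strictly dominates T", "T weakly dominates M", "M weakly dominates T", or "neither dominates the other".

Compare T to M across every action of Firm B: L: -4>-7, C: -4=-4, R: 6>1.
T is at least as good everywhere and strictly better somewhere (tied only at C), so T weakly but not strictly dominates M.

T weakly dominates M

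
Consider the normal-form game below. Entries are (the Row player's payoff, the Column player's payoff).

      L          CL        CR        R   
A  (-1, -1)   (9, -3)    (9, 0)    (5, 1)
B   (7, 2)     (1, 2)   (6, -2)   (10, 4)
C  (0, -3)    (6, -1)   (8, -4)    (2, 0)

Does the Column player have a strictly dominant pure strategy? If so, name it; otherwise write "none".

R vs L: A: 1>-1, B: 4>2, C: 0>-3.
R vs CL: A: 1>-3, B: 4>2, C: 0>-1.
R vs CR: A: 1>0, B: 4>-2, C: 0>-4.
R strictly beats every other strategy against every opponent action, so it is strictly dominant.

R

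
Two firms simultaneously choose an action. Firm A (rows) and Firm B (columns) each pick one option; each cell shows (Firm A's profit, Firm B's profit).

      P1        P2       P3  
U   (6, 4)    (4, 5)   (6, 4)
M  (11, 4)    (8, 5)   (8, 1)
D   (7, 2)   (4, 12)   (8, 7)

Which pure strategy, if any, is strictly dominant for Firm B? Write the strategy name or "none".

P2

P2 vs P1: U: 5>4, M: 5>4, D: 12>2.
P2 vs P3: U: 5>4, M: 5>1, D: 12>7.
P2 strictly beats every other strategy against every opponent action, so it is strictly dominant.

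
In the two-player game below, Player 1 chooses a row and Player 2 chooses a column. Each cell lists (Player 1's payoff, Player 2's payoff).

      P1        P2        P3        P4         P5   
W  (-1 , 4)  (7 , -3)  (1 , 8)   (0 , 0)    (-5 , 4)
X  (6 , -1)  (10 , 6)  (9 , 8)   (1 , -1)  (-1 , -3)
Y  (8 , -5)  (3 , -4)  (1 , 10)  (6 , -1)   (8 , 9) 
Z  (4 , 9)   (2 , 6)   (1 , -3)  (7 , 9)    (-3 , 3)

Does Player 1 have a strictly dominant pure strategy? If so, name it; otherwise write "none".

none

W fails to dominate X at P1 (-1<6).
X fails to dominate Y at P1 (6<8).
Y fails to dominate W at P2 (3<7).
Z fails to dominate W at P2 (2<7).
No single strategy dominates all the others.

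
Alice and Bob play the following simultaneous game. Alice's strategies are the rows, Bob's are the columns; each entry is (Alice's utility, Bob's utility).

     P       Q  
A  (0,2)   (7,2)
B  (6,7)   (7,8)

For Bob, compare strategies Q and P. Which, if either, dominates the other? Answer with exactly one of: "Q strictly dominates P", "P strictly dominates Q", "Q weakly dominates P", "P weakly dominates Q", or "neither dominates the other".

Q weakly dominates P

Compare Q to P across every action of Alice: A: 2=2, B: 8>7.
Q is at least as good everywhere and strictly better somewhere (tied only at A), so Q weakly but not strictly dominates P.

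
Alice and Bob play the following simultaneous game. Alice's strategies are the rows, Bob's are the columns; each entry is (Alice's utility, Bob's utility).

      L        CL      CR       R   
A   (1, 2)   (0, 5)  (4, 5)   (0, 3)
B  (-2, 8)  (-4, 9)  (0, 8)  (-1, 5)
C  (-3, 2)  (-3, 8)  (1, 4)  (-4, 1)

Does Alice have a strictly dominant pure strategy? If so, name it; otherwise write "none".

A

A vs B: L: 1>-2, CL: 0>-4, CR: 4>0, R: 0>-1.
A vs C: L: 1>-3, CL: 0>-3, CR: 4>1, R: 0>-4.
A strictly beats every other strategy against every opponent action, so it is strictly dominant.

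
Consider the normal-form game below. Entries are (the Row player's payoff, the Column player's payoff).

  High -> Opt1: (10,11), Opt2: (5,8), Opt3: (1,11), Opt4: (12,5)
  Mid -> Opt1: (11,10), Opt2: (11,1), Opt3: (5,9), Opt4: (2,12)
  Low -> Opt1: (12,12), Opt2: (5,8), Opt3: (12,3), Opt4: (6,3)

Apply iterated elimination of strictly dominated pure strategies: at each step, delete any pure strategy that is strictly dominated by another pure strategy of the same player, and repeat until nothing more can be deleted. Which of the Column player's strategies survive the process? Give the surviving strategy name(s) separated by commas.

Opt1

Column Opt2 is eliminated: Opt1 beats it against every remaining row (High: 11>8, Mid: 10>1, Low: 12>8).
Row Mid is eliminated: Low beats it against every remaining column (Opt1: 12>11, Opt3: 12>5, Opt4: 6>2).
The Column player's strategy Opt4 is strictly dominated by Opt1 (High: 11>5, Low: 12>3) and is removed.
For the Row player, Low strictly dominates High on the remaining columns (Opt1: 12>10, Opt3: 12>1); eliminate High.
For the Column player, Opt1 strictly dominates Opt3 on the remaining rows (Low: 12>3); eliminate Opt3.
Among the remaining strategies, none is strictly dominated by another pure strategy of the same player, so the elimination stops.
Surviving strategies — the Row player: {Low}; the Column player: {Opt1}.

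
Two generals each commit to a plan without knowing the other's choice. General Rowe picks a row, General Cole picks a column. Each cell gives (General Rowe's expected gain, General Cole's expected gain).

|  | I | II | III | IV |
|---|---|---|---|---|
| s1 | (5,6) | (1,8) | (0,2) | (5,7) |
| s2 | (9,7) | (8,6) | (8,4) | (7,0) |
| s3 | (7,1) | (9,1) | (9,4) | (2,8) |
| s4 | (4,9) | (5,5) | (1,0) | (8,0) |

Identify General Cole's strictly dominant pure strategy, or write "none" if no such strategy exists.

none

I fails to dominate II at s1 (6<8).
II fails to dominate I at s2 (6<7).
III fails to dominate I at s1 (2<6).
IV fails to dominate I at s2 (0<7).
No single strategy dominates all the others.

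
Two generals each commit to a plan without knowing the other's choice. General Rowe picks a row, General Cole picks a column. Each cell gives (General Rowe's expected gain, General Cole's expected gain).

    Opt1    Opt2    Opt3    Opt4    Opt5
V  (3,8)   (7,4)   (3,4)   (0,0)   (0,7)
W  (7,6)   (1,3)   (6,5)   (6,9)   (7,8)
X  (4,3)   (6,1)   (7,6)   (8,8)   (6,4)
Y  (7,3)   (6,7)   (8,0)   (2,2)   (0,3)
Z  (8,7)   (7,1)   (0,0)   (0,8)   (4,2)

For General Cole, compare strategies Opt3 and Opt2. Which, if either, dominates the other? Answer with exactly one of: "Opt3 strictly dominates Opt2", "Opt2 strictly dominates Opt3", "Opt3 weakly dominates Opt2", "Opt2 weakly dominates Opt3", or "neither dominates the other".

neither dominates the other

Opt3's payoffs vs Opt2's, by General Rowe's action — V: 4=4, W: 5>3, X: 6>1, Y: 0<7, Z: 0<1.
Opt3 does better at W, X but worse at Y, Z; neither strategy dominates the other.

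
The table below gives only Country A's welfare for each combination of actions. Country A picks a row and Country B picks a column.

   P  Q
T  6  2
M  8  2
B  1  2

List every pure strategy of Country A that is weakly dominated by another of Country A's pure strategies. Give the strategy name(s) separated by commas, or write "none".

T, B

M weakly dominates T — P: 8>6, Q: 2=2.
M is not dominated — it holds its own against T at P (8>6); B at P (8>1).
T weakly dominates B — P: 6>1, Q: 2=2.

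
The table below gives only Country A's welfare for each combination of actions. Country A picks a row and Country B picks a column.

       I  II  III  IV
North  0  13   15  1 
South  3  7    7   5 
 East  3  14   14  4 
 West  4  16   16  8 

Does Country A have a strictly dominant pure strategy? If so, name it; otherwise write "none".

West

West vs North: I: 4>0, II: 16>13, III: 16>15, IV: 8>1.
West vs South: I: 4>3, II: 16>7, III: 16>7, IV: 8>5.
West vs East: I: 4>3, II: 16>14, III: 16>14, IV: 8>4.
West strictly beats every other strategy against every opponent action, so it is strictly dominant.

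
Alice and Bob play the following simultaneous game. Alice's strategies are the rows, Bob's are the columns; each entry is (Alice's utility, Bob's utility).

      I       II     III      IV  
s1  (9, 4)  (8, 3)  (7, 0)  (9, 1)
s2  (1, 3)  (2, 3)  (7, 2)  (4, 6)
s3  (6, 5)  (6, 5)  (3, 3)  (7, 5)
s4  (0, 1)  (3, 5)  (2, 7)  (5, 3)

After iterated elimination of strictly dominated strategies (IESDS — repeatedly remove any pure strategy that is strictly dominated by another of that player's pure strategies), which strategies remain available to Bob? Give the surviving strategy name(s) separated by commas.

I

Row s3 is eliminated: s1 beats it against every remaining column (I: 9>6, II: 8>6, III: 7>3, IV: 9>7).
Alice's strategy s4 is strictly dominated by s1 (I: 9>0, II: 8>3, III: 7>2, IV: 9>5) and is removed.
For Bob, I strictly dominates III on the remaining rows (s1: 4>0, s2: 3>2); eliminate III.
For Alice, s1 strictly dominates s2 on the remaining columns (I: 9>1, II: 8>2, IV: 9>4); eliminate s2.
For Bob, I strictly dominates II on the remaining rows (s1: 4>3); eliminate II.
Column IV is eliminated: I beats it against every remaining row (s1: 4>1).
Among the remaining strategies, none is strictly dominated by another pure strategy of the same player, so the elimination stops.
Surviving strategies — Alice: {s1}; Bob: {I}.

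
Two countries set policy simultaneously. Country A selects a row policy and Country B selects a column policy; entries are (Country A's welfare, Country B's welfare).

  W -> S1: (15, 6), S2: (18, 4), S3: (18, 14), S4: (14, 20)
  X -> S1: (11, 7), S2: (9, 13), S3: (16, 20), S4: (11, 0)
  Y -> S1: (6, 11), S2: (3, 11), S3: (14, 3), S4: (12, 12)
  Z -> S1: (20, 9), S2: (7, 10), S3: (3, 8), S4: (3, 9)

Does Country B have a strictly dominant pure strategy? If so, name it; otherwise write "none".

none

S1 fails to dominate S2 at X (7<13).
S2 fails to dominate S1 at W (4<6).
S3 fails to dominate S1 at Y (3<11).
S4 fails to dominate S1 at X (0<7).
No single strategy dominates all the others.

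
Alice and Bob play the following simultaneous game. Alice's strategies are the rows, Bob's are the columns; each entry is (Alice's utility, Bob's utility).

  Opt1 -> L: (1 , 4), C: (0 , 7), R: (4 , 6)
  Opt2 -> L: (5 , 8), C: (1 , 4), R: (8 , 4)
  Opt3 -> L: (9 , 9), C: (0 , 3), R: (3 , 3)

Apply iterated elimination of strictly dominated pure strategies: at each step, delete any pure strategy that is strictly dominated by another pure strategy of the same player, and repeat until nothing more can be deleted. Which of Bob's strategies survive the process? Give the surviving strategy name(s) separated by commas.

L

For Alice, Opt2 strictly dominates Opt1 on the remaining columns (L: 5>1, C: 1>0, R: 8>4); eliminate Opt1.
Bob's strategy C is strictly dominated by L (Opt2: 8>4, Opt3: 9>3) and is removed.
For Bob, L strictly dominates R on the remaining rows (Opt2: 8>4, Opt3: 9>3); eliminate R.
For Alice, Opt3 strictly dominates Opt2 on the remaining columns (L: 9>5); eliminate Opt2.
Among the remaining strategies, none is strictly dominated by another pure strategy of the same player, so the elimination stops.
Surviving strategies — Alice: {Opt3}; Bob: {L}.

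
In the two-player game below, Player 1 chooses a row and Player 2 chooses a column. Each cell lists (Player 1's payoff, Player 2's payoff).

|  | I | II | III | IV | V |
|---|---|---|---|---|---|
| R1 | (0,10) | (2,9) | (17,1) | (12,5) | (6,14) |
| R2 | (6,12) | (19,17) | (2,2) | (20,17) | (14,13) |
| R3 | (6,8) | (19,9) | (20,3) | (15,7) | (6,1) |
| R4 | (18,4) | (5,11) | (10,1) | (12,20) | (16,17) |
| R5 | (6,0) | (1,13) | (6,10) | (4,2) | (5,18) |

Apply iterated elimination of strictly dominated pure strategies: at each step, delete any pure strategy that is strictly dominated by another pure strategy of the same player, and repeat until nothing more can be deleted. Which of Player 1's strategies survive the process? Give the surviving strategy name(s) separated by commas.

R2, R3

Player 1's strategy R5 is strictly dominated by R4 (I: 18>6, II: 5>1, III: 10>6, IV: 12>4, V: 16>5) and is removed.
For Player 2, I strictly dominates III on the remaining rows (R1: 10>1, R2: 12>2, R3: 8>3, R4: 4>1); eliminate III.
Row R1 is eliminated: R2 beats it against every remaining column (I: 6>0, II: 19>2, IV: 20>12, V: 14>6).
Column I is eliminated: II beats it against every remaining row (R2: 17>12, R3: 9>8, R4: 11>4).
Column V is eliminated: IV beats it against every remaining row (R2: 17>13, R3: 7>1, R4: 20>17).
Player 1's strategy R4 is strictly dominated by R2 (II: 19>5, IV: 20>12) and is removed.
Among the remaining strategies, none is strictly dominated by another pure strategy of the same player, so the elimination stops.
Surviving strategies — Player 1: {R2, R3}; Player 2: {II, IV}.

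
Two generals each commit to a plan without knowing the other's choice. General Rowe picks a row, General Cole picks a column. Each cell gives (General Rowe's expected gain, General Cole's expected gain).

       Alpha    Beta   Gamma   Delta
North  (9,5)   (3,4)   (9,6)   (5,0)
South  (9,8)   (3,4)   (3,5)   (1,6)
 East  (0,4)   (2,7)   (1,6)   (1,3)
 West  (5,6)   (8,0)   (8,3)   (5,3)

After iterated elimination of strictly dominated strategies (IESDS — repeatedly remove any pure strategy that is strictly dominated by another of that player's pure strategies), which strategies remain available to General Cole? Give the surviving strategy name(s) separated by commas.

Alpha, Gamma

For General Rowe, North strictly dominates East on the remaining columns (Alpha: 9>0, Beta: 3>2, Gamma: 9>1, Delta: 5>1); eliminate East.
For General Cole, Alpha strictly dominates Beta on the remaining rows (North: 5>4, South: 8>4, West: 6>0); eliminate Beta.
For General Cole, Alpha strictly dominates Delta on the remaining rows (North: 5>0, South: 8>6, West: 6>3); eliminate Delta.
Row West is eliminated: North beats it against every remaining column (Alpha: 9>5, Gamma: 9>8).
Among the remaining strategies, none is strictly dominated by another pure strategy of the same player, so the elimination stops.
Surviving strategies — General Rowe: {North, South}; General Cole: {Alpha, Gamma}.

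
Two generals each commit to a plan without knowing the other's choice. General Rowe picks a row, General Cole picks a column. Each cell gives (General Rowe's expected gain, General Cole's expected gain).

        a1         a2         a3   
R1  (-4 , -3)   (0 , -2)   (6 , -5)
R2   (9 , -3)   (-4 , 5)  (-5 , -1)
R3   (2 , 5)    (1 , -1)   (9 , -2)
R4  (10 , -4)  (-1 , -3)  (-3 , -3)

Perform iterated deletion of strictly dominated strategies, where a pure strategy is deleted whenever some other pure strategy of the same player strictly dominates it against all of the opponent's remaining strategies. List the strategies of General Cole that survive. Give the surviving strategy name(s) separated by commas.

a1, a2, a3

For General Rowe, R3 strictly dominates R1 on the remaining columns (a1: 2>-4, a2: 1>0, a3: 9>6); eliminate R1.
Row R2 is eliminated: R4 beats it against every remaining column (a1: 10>9, a2: -1>-4, a3: -3>-5).
Among the remaining strategies, none is strictly dominated by another pure strategy of the same player, so the elimination stops.
Surviving strategies — General Rowe: {R3, R4}; General Cole: {a1, a2, a3}.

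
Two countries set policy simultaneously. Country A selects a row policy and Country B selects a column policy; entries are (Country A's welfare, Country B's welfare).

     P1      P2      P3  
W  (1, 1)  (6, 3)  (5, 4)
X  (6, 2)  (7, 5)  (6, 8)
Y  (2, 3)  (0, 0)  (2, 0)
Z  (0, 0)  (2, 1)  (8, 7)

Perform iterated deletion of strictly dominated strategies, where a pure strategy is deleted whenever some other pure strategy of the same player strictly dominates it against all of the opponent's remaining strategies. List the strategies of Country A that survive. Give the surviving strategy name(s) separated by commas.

Z

For Country A, X strictly dominates W on the remaining columns (P1: 6>1, P2: 7>6, P3: 6>5); eliminate W.
Row Y is eliminated: X beats it against every remaining column (P1: 6>2, P2: 7>0, P3: 6>2).
Column P1 is eliminated: P2 beats it against every remaining row (X: 5>2, Z: 1>0).
For Country B, P3 strictly dominates P2 on the remaining rows (X: 8>5, Z: 7>1); eliminate P2.
For Country A, Z strictly dominates X on the remaining columns (P3: 8>6); eliminate X.
Among the remaining strategies, none is strictly dominated by another pure strategy of the same player, so the elimination stops.
Surviving strategies — Country A: {Z}; Country B: {P3}.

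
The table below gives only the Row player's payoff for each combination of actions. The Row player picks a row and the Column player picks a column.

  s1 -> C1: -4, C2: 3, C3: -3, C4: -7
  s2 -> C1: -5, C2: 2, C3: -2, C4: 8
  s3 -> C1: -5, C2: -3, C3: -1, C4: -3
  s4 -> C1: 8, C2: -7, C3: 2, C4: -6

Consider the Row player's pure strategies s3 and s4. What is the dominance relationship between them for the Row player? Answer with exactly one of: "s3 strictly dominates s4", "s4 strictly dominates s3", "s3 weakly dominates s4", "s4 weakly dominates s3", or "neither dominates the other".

s3's payoffs vs s4's, by the Column player's action — C1: -5<8, C2: -3>-7, C3: -1<2, C4: -3>-6.
s3 does better at C2, C4 but worse at C1, C3; neither strategy dominates the other.

neither dominates the other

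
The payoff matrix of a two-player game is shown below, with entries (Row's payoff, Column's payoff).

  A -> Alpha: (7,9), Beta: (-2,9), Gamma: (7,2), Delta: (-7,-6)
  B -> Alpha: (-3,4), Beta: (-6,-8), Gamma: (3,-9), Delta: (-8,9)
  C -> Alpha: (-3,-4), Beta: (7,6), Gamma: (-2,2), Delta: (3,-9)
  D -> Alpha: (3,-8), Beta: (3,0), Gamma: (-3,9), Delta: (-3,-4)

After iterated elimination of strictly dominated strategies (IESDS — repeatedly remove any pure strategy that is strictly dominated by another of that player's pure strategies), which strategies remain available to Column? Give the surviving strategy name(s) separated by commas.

Alpha, Beta, Gamma

Row B is eliminated: A beats it against every remaining column (Alpha: 7>-3, Beta: -2>-6, Gamma: 7>3, Delta: -7>-8).
Column Delta is eliminated: Beta beats it against every remaining row (A: 9>-6, C: 6>-9, D: 0>-4).
Among the remaining strategies, none is strictly dominated by another pure strategy of the same player, so the elimination stops.
Surviving strategies — Row: {A, C, D}; Column: {Alpha, Beta, Gamma}.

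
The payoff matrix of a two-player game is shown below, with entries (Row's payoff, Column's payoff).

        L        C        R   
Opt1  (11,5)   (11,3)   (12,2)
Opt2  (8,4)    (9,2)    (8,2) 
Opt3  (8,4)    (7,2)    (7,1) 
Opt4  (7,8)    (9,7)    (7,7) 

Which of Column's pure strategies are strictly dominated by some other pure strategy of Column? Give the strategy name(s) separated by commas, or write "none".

C, R

Nothing dominates L: C at Opt1 (5>3); R at Opt1 (5>2).
C: dominated, since L does at least as well everywhere (Opt1: 5>3, Opt2: 4>2, Opt3: 4>2, Opt4: 8>7).
L strictly dominates R — Opt1: 5>2, Opt2: 4>2, Opt3: 4>1, Opt4: 8>7.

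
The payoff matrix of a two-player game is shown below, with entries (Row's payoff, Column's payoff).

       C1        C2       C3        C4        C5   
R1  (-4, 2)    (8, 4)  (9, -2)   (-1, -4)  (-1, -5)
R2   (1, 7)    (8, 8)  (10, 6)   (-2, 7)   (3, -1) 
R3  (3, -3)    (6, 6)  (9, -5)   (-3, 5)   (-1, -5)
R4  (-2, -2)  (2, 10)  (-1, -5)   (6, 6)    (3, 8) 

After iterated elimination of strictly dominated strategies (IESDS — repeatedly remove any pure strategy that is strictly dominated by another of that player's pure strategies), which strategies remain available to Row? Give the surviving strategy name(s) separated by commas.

For Column, C2 strictly dominates C1 on the remaining rows (R1: 4>2, R2: 8>7, R3: 6>-3, R4: 10>-2); eliminate C1.
Row R3 is eliminated: R2 beats it against every remaining column (C2: 8>6, C3: 10>9, C4: -2>-3, C5: 3>-1).
Column C3 is eliminated: C2 beats it against every remaining row (R1: 4>-2, R2: 8>6, R4: 10>-5).
Column's strategy C4 is strictly dominated by C2 (R1: 4>-4, R2: 8>7, R4: 10>6) and is removed.
Column C5 is eliminated: C2 beats it against every remaining row (R1: 4>-5, R2: 8>-1, R4: 10>8).
Row's strategy R4 is strictly dominated by R1 (C2: 8>2) and is removed.
Among the remaining strategies, none is strictly dominated by another pure strategy of the same player, so the elimination stops.
Surviving strategies — Row: {R1, R2}; Column: {C2}.

R1, R2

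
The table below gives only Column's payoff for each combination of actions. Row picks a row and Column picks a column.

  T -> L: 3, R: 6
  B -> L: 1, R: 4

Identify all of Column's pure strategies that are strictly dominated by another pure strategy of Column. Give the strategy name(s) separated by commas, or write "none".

L

L is strictly dominated by R (T: 6>3, B: 4>1).
R: no other strategy beats it everywhere (L at T (6>3)).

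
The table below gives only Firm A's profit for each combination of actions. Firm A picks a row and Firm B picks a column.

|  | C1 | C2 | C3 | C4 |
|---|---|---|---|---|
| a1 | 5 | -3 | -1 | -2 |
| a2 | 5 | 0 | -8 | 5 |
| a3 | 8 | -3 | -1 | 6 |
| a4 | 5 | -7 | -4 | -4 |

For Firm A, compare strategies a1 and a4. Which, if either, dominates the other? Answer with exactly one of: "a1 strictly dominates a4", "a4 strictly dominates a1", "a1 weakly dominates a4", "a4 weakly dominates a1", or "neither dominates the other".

a1's payoffs vs a4's, by Firm B's action — C1: 5=5, C2: -3>-7, C3: -1>-4, C4: -2>-4.
a1 is at least as good everywhere and strictly better somewhere (tied only at C1), so a1 weakly but not strictly dominates a4.

a1 weakly dominates a4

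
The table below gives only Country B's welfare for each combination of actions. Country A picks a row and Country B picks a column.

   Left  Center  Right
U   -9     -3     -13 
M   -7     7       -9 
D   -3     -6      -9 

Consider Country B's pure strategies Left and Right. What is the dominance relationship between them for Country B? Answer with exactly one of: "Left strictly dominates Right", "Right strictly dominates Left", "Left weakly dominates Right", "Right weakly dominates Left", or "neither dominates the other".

Compare Left to Right across each opponent action: U: -9>-13, M: -7>-9, D: -3>-9.
Left gives a strictly higher payoff against each opponent action, so Left strictly dominates Right.

Left strictly dominates Right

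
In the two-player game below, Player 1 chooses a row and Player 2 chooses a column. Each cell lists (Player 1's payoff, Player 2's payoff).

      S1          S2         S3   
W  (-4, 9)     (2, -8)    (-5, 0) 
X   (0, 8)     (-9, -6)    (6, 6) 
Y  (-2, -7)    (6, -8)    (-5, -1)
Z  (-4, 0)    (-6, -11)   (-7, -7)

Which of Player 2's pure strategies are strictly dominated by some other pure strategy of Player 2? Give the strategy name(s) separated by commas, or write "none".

S2

Nothing dominates S1: S2 at W (9>-8); S3 at W (9>0).
S2: dominated, since S1 does at least as well everywhere (W: 9>-8, X: 8>-6, Y: -7>-8, Z: 0>-11).
S3: no other strategy beats it everywhere (S1 at Y (-1>-7); S2 at W (0>-8)).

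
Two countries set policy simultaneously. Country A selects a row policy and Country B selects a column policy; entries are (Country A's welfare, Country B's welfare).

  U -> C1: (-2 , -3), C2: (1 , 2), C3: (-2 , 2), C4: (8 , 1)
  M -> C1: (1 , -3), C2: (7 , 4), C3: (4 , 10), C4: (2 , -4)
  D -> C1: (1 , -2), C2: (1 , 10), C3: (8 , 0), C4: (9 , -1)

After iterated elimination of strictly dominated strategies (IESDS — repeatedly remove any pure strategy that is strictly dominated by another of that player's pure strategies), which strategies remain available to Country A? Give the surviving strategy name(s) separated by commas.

For Country B, C2 strictly dominates C1 on the remaining rows (U: 2>-3, M: 4>-3, D: 10>-2); eliminate C1.
Country B's strategy C4 is strictly dominated by C2 (U: 2>1, M: 4>-4, D: 10>-1) and is removed.
Row U is eliminated: M beats it against every remaining column (C2: 7>1, C3: 4>-2).
Among the remaining strategies, none is strictly dominated by another pure strategy of the same player, so the elimination stops.
Surviving strategies — Country A: {M, D}; Country B: {C2, C3}.

M, D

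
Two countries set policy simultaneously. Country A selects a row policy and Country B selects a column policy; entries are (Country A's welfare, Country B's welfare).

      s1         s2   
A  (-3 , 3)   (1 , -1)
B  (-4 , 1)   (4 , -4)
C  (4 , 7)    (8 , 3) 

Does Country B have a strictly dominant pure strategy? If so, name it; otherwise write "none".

s1

s1 vs s2: A: 3>-1, B: 1>-4, C: 7>3.
s1 strictly beats every other strategy against every opponent action, so it is strictly dominant.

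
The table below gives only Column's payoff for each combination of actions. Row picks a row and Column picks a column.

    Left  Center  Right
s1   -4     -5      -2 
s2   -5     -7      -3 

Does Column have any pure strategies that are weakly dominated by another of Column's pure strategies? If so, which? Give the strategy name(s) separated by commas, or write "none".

Left: dominated, since Right does at least as well everywhere (s1: -2>-4, s2: -3>-5).
Left weakly dominates Center — s1: -4>-5, s2: -5>-7.
Nothing dominates Right: Left at s1 (-2>-4); Center at s1 (-2>-5).

Left, Center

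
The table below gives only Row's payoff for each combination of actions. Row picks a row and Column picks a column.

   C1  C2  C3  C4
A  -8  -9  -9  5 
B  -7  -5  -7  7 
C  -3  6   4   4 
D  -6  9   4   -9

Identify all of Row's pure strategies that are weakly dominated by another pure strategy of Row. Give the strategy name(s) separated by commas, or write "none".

A: dominated, since B does at least as well everywhere (C1: -7>-8, C2: -5>-9, C3: -7>-9, C4: 7>5).
Nothing dominates B: A at C1 (-7>-8); C at C4 (7>4); D at C4 (7>-9).
C is not dominated — it holds its own against A at C1 (-3>-8); B at C1 (-3>-7); D at C1 (-3>-6).
D: no other strategy beats it everywhere (A at C1 (-6>-8); B at C1 (-6>-7); C at C2 (9>6)).

A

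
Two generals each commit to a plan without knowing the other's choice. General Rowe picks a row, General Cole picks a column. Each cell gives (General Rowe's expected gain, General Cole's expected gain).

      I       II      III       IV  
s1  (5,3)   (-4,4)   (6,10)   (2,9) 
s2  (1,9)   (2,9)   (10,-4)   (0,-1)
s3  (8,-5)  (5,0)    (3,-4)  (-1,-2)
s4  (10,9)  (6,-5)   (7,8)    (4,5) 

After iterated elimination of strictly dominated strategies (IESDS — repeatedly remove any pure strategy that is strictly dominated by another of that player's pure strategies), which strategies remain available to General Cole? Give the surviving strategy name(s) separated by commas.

I

General Rowe's strategy s1 is strictly dominated by s4 (I: 10>5, II: 6>-4, III: 7>6, IV: 4>2) and is removed.
Row s3 is eliminated: s4 beats it against every remaining column (I: 10>8, II: 6>5, III: 7>3, IV: 4>-1).
General Cole's strategy III is strictly dominated by I (s2: 9>-4, s4: 9>8) and is removed.
Row s2 is eliminated: s4 beats it against every remaining column (I: 10>1, II: 6>2, IV: 4>0).
General Cole's strategy II is strictly dominated by I (s4: 9>-5) and is removed.
For General Cole, I strictly dominates IV on the remaining rows (s4: 9>5); eliminate IV.
Among the remaining strategies, none is strictly dominated by another pure strategy of the same player, so the elimination stops.
Surviving strategies — General Rowe: {s4}; General Cole: {I}.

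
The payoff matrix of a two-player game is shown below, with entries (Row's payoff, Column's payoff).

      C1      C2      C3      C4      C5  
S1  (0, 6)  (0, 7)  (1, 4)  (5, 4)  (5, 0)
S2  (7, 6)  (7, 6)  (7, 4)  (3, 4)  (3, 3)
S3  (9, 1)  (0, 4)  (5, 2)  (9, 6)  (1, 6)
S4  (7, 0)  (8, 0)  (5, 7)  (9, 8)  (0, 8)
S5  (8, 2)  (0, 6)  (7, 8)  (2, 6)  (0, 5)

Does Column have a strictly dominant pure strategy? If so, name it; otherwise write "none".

C1 fails to dominate C2 at S1 (6<7).
C2 fails to dominate C1 at S2 (6=6).
C3 fails to dominate C1 at S1 (4<6).
C4 fails to dominate C1 at S1 (4<6).
C5 fails to dominate C1 at S1 (0<6).
No single strategy dominates all the others.

none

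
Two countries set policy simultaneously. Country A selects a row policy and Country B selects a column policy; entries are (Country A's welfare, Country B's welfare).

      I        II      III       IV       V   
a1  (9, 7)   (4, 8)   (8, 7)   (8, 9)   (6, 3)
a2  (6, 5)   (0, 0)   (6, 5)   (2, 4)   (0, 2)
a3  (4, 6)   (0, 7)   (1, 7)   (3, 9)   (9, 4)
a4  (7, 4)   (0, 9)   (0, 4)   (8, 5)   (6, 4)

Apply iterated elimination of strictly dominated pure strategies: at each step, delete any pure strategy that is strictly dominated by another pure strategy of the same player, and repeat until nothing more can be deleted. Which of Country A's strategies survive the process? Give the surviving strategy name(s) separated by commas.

Row a2 is eliminated: a1 beats it against every remaining column (I: 9>6, II: 4>0, III: 8>6, IV: 8>2, V: 6>0).
For Country B, II strictly dominates I on the remaining rows (a1: 8>7, a3: 7>6, a4: 9>4); eliminate I.
Country B's strategy III is strictly dominated by IV (a1: 9>7, a3: 9>7, a4: 5>4) and is removed.
For Country B, II strictly dominates V on the remaining rows (a1: 8>3, a3: 7>4, a4: 9>4); eliminate V.
For Country A, a1 strictly dominates a3 on the remaining columns (II: 4>0, IV: 8>3); eliminate a3.
Among the remaining strategies, none is strictly dominated by another pure strategy of the same player, so the elimination stops.
Surviving strategies — Country A: {a1, a4}; Country B: {II, IV}.

a1, a4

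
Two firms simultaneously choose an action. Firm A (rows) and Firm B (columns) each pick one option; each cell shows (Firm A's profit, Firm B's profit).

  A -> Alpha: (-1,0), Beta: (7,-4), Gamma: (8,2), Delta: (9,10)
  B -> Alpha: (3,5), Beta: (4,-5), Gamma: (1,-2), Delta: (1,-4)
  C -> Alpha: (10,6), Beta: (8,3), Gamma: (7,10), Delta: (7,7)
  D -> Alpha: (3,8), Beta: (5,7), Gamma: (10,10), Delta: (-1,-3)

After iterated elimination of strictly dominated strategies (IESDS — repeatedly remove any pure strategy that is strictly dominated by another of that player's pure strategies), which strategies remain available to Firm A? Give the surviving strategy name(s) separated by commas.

Row B is eliminated: C beats it against every remaining column (Alpha: 10>3, Beta: 8>4, Gamma: 7>1, Delta: 7>1).
For Firm B, Gamma strictly dominates Alpha on the remaining rows (A: 2>0, C: 10>6, D: 10>8); eliminate Alpha.
For Firm B, Gamma strictly dominates Beta on the remaining rows (A: 2>-4, C: 10>3, D: 10>7); eliminate Beta.
For Firm A, A strictly dominates C on the remaining columns (Gamma: 8>7, Delta: 9>7); eliminate C.
Among the remaining strategies, none is strictly dominated by another pure strategy of the same player, so the elimination stops.
Surviving strategies — Firm A: {A, D}; Firm B: {Gamma, Delta}.

A, D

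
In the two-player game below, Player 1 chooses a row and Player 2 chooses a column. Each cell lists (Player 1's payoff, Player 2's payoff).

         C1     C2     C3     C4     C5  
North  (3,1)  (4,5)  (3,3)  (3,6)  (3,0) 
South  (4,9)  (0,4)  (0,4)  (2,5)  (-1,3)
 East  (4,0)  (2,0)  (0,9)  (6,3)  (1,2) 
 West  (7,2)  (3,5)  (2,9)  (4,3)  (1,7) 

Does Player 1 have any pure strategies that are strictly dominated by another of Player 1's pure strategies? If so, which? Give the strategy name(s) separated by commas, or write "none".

North: no other strategy beats it everywhere (South at C2 (4>0); East at C2 (4>2); West at C2 (4>3)).
South: dominated, since West does at least as well everywhere (C1: 7>4, C2: 3>0, C3: 2>0, C4: 4>2, C5: 1>-1).
East: no other strategy beats it everywhere (North at C1 (4>3); South at C1 (4=4); West at C4 (6>4)).
West is not dominated — it holds its own against North at C1 (7>3); South at C1 (7>4); East at C1 (7>4).

South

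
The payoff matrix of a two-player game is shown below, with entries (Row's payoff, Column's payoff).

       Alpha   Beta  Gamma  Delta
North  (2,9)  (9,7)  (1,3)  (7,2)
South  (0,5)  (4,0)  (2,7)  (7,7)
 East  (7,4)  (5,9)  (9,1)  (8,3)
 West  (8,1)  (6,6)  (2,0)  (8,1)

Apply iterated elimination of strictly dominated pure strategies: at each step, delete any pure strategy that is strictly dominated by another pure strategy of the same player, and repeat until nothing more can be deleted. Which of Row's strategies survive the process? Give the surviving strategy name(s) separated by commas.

North, West

For Row, East strictly dominates South on the remaining columns (Alpha: 7>0, Beta: 5>4, Gamma: 9>2, Delta: 8>7); eliminate South.
For Column, Alpha strictly dominates Gamma on the remaining rows (North: 9>3, East: 4>1, West: 1>0); eliminate Gamma.
Column Delta is eliminated: Beta beats it against every remaining row (North: 7>2, East: 9>3, West: 6>1).
Row's strategy East is strictly dominated by West (Alpha: 8>7, Beta: 6>5) and is removed.
Among the remaining strategies, none is strictly dominated by another pure strategy of the same player, so the elimination stops.
Surviving strategies — Row: {North, West}; Column: {Alpha, Beta}.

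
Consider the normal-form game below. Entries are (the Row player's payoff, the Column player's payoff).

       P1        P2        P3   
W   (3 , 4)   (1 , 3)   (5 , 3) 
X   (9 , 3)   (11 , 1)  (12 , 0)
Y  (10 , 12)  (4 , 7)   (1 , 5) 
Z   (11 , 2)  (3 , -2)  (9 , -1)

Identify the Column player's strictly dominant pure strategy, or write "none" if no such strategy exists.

P1 vs P2: W: 4>3, X: 3>1, Y: 12>7, Z: 2>-2.
P1 vs P3: W: 4>3, X: 3>0, Y: 12>5, Z: 2>-1.
P1 strictly beats every other strategy against every opponent action, so it is strictly dominant.

P1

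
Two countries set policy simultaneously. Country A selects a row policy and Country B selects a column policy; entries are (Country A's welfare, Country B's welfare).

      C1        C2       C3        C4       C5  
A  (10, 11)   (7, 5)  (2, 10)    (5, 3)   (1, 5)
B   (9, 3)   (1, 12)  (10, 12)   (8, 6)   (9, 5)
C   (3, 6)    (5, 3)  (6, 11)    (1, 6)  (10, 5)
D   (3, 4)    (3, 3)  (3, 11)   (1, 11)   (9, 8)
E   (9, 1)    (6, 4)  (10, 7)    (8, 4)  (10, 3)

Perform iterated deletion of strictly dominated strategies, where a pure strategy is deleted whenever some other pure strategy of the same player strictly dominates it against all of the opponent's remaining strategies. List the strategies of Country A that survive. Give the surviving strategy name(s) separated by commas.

A, B, E

Row D is eliminated: E beats it against every remaining column (C1: 9>3, C2: 6>3, C3: 10>3, C4: 8>1, C5: 10>9).
For Country B, C3 strictly dominates C4 on the remaining rows (A: 10>3, B: 12>6, C: 11>6, E: 7>4); eliminate C4.
For Country B, C3 strictly dominates C5 on the remaining rows (A: 10>5, B: 12>5, C: 11>5, E: 7>3); eliminate C5.
Country A's strategy C is strictly dominated by E (C1: 9>3, C2: 6>5, C3: 10>6) and is removed.
Among the remaining strategies, none is strictly dominated by another pure strategy of the same player, so the elimination stops.
Surviving strategies — Country A: {A, B, E}; Country B: {C1, C2, C3}.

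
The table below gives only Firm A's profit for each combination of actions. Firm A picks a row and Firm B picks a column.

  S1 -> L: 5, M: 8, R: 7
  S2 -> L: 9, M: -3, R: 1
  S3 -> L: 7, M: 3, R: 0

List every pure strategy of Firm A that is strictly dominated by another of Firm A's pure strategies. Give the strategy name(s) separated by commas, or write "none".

none

S1 is not dominated — it holds its own against S2 at M (8>-3); S3 at M (8>3).
S2: no other strategy beats it everywhere (S1 at L (9>5); S3 at L (9>7)).
Nothing dominates S3: S1 at L (7>5); S2 at M (3>-3).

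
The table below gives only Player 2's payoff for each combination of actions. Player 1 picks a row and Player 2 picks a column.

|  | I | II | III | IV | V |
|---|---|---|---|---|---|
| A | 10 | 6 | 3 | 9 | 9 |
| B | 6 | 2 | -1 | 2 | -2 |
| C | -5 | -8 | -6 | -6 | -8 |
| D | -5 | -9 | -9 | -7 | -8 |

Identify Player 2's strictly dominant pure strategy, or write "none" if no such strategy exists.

I

I vs II: A: 10>6, B: 6>2, C: -5>-8, D: -5>-9.
I vs III: A: 10>3, B: 6>-1, C: -5>-6, D: -5>-9.
I vs IV: A: 10>9, B: 6>2, C: -5>-6, D: -5>-7.
I vs V: A: 10>9, B: 6>-2, C: -5>-8, D: -5>-8.
I strictly beats every other strategy against every opponent action, so it is strictly dominant.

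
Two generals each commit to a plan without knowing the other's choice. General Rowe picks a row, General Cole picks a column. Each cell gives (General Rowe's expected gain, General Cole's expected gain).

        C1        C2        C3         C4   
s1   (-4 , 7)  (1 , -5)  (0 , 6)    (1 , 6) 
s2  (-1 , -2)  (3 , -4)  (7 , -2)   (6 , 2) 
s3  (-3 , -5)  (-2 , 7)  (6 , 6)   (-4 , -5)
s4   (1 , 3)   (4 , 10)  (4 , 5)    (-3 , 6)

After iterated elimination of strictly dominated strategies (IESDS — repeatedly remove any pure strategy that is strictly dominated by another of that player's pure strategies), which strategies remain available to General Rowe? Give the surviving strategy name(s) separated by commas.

s2, s4

General Rowe's strategy s1 is strictly dominated by s2 (C1: -1>-4, C2: 3>1, C3: 7>0, C4: 6>1) and is removed.
Row s3 is eliminated: s2 beats it against every remaining column (C1: -1>-3, C2: 3>-2, C3: 7>6, C4: 6>-4).
Column C1 is eliminated: C4 beats it against every remaining row (s2: 2>-2, s4: 6>3).
Column C3 is eliminated: C4 beats it against every remaining row (s2: 2>-2, s4: 6>5).
Among the remaining strategies, none is strictly dominated by another pure strategy of the same player, so the elimination stops.
Surviving strategies — General Rowe: {s2, s4}; General Cole: {C2, C4}.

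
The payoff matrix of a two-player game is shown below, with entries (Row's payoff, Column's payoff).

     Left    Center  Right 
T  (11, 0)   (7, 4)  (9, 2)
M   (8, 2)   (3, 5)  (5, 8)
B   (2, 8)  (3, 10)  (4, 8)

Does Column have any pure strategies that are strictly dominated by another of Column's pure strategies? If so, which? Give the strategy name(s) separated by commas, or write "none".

Left

Center strictly dominates Left — T: 4>0, M: 5>2, B: 10>8.
Nothing dominates Center: Left at T (4>0); Right at T (4>2).
Nothing dominates Right: Left at T (2>0); Center at M (8>5).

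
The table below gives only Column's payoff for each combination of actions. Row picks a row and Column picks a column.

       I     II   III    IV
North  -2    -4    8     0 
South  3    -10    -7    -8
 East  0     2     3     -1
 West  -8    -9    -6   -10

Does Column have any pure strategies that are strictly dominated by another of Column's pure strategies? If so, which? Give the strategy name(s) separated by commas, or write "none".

I is not dominated — it holds its own against II at North (-2>-4); III at South (3>-7); IV at South (3>-8).
III strictly dominates II — North: 8>-4, South: -7>-10, East: 3>2, West: -6>-9.
Nothing dominates III: I at North (8>-2); II at North (8>-4); IV at North (8>0).
III strictly dominates IV — North: 8>0, South: -7>-8, East: 3>-1, West: -6>-10.

II, IV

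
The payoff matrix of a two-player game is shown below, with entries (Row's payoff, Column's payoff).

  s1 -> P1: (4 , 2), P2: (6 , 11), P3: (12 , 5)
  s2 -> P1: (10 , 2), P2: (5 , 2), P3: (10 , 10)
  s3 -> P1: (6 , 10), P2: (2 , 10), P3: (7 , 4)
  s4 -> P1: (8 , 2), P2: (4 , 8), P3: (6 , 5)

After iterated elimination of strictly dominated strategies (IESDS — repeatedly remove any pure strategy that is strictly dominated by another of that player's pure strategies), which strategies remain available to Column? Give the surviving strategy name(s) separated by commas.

Row's strategy s3 is strictly dominated by s2 (P1: 10>6, P2: 5>2, P3: 10>7) and is removed.
For Row, s2 strictly dominates s4 on the remaining columns (P1: 10>8, P2: 5>4, P3: 10>6); eliminate s4.
For Column, P3 strictly dominates P1 on the remaining rows (s1: 5>2, s2: 10>2); eliminate P1.
For Row, s1 strictly dominates s2 on the remaining columns (P2: 6>5, P3: 12>10); eliminate s2.
For Column, P2 strictly dominates P3 on the remaining rows (s1: 11>5); eliminate P3.
Among the remaining strategies, none is strictly dominated by another pure strategy of the same player, so the elimination stops.
Surviving strategies — Row: {s1}; Column: {P2}.

P2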